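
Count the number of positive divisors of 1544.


1544 = 2^3 × 193^1
d(1544) = (3+1) × (1+1) = 8

8 divisors


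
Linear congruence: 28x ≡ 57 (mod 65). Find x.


GCD(28, 65) = 1, unique solution
a^(-1) mod 65 = 7
x = 7 * 57 mod 65 = 9

x ≡ 9 (mod 65)


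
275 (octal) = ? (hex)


275 (base 8) = 189 (decimal)
189 (decimal) = BD (base 16)


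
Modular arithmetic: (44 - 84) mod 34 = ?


44 - 84 = -40
-40 mod 34 = 28


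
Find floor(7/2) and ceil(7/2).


7/2 = 3.5000
floor = 3
ceil = 4

floor = 3, ceil = 4


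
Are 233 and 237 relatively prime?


Euclidean algorithm:
237 = 1 * 233 + 4
233 = 58 * 4 + 1
4 = 4 * 1 + 0
GCD(233, 237) = 1

Yes, coprime (GCD = 1)


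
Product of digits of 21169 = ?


2 × 1 × 1 × 6 × 9 = 108


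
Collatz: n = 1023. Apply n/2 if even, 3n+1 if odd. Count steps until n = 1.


1023 → 3070 → 1535 → 4606 → 2303 → 6910 → 3455 → 10366 → 5183 → 15550 → 7775 → 23326 → 11663 → 34990 → 17495 → 52486 → 26243 → 78730 → 39365 → 118096 → 59048 → 29524 → 14762 → 7381 → 22144 → 11072 → 5536 → 2768 → 1384 → 692 → 346 → 173 → 520 → 260 → 130 → 65 → 196 → 98 → 49 → 148 → 74 → 37 → 112 → 56 → 28 → 14 → 7 → 22 → 11 → 34 → 17 → 52 → 26 → 13 → 40 → 20 → 10 → 5 → 16 → 8 → 4 → 2 → 1
Total steps = 62

62 steps


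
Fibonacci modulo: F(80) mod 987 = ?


F(k) mod 987 for k=1..80:
1, 1, 2, 3, 5, 8, 13, 21, 34, 55, 89, 144, 233, 377, 610, 0, 610, 610, 233, 843, 89, 932, 34, 966, 13, 979, 5, 984, 2, 986, 1, 0, 1, 1, 2, 3, 5, 8, 13, 21, 34, 55, 89, 144, 233, 377, 610, 0, 610, 610, 233, 843, 89, 932, 34, 966, 13, 979, 5, 984, 2, 986, 1, 0, 1, 1, 2, 3, 5, 8, 13, 21, 34, 55, 89, 144, 233, 377, 610, 0
F(80) mod 987 = 0


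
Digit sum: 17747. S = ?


1 + 7 + 7 + 4 + 7 = 26


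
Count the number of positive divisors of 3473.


3473 = 23^1 × 151^1
d(3473) = (1+1) × (1+1) = 4

4 divisors


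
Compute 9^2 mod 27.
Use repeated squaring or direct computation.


9^1 mod 27 = 9
9^2 mod 27 = 0


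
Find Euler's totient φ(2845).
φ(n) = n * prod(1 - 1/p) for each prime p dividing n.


2845 = 5 × 569
Prime factors: 5, 569
φ(2845) = 2845 × (1-1/5) × (1-1/569)
= 2845 × 4/5 × 568/569 = 2272

φ(2845) = 2272


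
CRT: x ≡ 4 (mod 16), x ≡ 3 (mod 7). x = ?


M = 16*7 = 112
M1 = M/16 = 7, M2 = M/7 = 16
M1^(-1) mod 16 = 7, M2^(-1) mod 7 = 4
x = 4*7*7 + 3*16*4 = 388
388 mod 112 = 52
Check: 52 mod 16 = 4 ✓, 52 mod 7 = 3 ✓

x ≡ 52 (mod 112)


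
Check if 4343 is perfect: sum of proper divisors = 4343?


Proper divisors of 4343: 1, 43, 101
Sum = 1 + 43 + 101 = 145

No, 4343 is not perfect (145 ≠ 4343)


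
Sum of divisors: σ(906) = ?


Divisors of 906: 1, 2, 3, 6, 151, 302, 453, 906
Sum = 1 + 2 + 3 + 6 + 151 + 302 + 453 + 906 = 1824

σ(906) = 1824


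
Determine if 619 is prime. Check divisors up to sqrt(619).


Check divisors up to sqrt(619) = 24.8797
No divisors found.
619 is prime.

Yes, 619 is prime


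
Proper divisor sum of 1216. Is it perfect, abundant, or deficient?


Proper divisors: 1, 2, 4, 8, 16, 19, 32, 38, 64, 76, 152, 304, 608
Sum = 1 + 2 + 4 + 8 + 16 + 19 + 32 + 38 + 64 + 76 + 152 + 304 + 608 = 1324
1324 > 1216 → abundant

s(1216) = 1324 (abundant)


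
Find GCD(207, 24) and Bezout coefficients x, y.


Tabular extended Euclidean (each row: r = 207*s + 24*t):
r=207, s=1, t=0
r=24, s=0, t=1
q=8: r=15, s=1, t=-8   [207*(1) + 24*(-8) = 15]
q=1: r=9, s=-1, t=9   [207*(-1) + 24*(9) = 9]
q=1: r=6, s=2, t=-17   [207*(2) + 24*(-17) = 6]
q=1: r=3, s=-3, t=26   [207*(-3) + 24*(26) = 3]
q=2: r=0, s=8, t=-69   [207*(8) + 24*(-69) = 0]
GCD = 3; from the row with r=3: x=-3, y=26
Check: 207*(-3) + 24*(26) = -621 + 624 = 3

GCD = 3, x = -3, y = 26


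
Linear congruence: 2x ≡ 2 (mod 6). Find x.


GCD(2, 6) = 2 divides 2
Divide: 1x ≡ 1 (mod 3)
x ≡ 1 (mod 3)


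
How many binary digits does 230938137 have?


230938137 in base 2 = 1101110000111101011000011001
Number of digits = 28

28 digits (base 2)


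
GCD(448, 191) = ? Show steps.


448 = 2 * 191 + 66
191 = 2 * 66 + 59
66 = 1 * 59 + 7
59 = 8 * 7 + 3
7 = 2 * 3 + 1
3 = 3 * 1 + 0
GCD = 1


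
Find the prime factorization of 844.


844 / 2 = 422
422 / 2 = 211
211 / 211 = 1
844 = 2^2 × 211


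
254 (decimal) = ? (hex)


254 (base 10) = 254 (decimal)
254 (decimal) = FE (base 16)


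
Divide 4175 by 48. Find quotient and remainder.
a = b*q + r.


4175 = 48 * 86 + 47
Check: 4128 + 47 = 4175

q = 86, r = 47


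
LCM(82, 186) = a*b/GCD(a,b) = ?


GCD(82, 186) = 2
LCM = 82*186/2 = 15252/2 = 7626

LCM = 7626


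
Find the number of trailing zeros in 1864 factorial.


floor(1864/5) = 372
floor(1864/25) = 74
floor(1864/125) = 14
floor(1864/625) = 2
Total = 462

462 trailing zeros


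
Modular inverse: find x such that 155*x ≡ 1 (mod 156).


Use the extended Euclidean algorithm on (156, 155); each row r = 156*s + 155*t:
r=156, s=1, t=0
r=155, s=0, t=1
q=1: r=1, s=1, t=-1   [156*(1) + 155*(-1) = 1]
q=155: r=0, s=-155, t=156   [156*(-155) + 155*(156) = 0]
GCD = 1 with t = -1, so 155*(-1) ≡ 1 (mod 156)
Inverse = -1 mod 156 = 155
Check: 155 * 155 = 24025 ≡ 1 (mod 156)

155^(-1) ≡ 155 (mod 156)


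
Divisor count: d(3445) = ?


3445 = 5^1 × 13^1 × 53^1
d(3445) = (1+1) × (1+1) × (1+1) = 8

8 divisors


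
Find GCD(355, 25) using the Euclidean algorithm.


355 = 14 * 25 + 5
25 = 5 * 5 + 0
GCD = 5


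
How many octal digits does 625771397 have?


625771397 in base 8 = 4523101605
Number of digits = 10

10 digits (base 8)


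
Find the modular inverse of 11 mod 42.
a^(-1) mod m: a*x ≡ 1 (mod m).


Use the extended Euclidean algorithm on (42, 11); each row r = 42*s + 11*t:
r=42, s=1, t=0
r=11, s=0, t=1
q=3: r=9, s=1, t=-3   [42*(1) + 11*(-3) = 9]
q=1: r=2, s=-1, t=4   [42*(-1) + 11*(4) = 2]
q=4: r=1, s=5, t=-19   [42*(5) + 11*(-19) = 1]
q=2: r=0, s=-11, t=42   [42*(-11) + 11*(42) = 0]
GCD = 1 with t = -19, so 11*(-19) ≡ 1 (mod 42)
Inverse = -19 mod 42 = 23
Check: 11 * 23 = 253 ≡ 1 (mod 42)

11^(-1) ≡ 23 (mod 42)


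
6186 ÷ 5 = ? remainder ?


6186 = 5 * 1237 + 1
Check: 6185 + 1 = 6186

q = 1237, r = 1


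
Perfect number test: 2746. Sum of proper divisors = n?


Proper divisors of 2746: 1, 2, 1373
Sum = 1 + 2 + 1373 = 1376

No, 2746 is not perfect (1376 ≠ 2746)


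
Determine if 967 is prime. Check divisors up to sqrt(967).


Check divisors up to sqrt(967) = 31.0966
No divisors found.
967 is prime.

Yes, 967 is prime


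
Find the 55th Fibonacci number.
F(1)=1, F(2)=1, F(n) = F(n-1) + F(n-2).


Sequence: 1, 1, 2, 3, 5, 8, 13, 21, 34, 55, 89, 144, 233, 377, 610, 987, 1597, 2584, 4181, 6765, 10946, 17711, 28657, 46368, 75025, 121393, 196418, 317811, 514229, 832040, 1346269, 2178309, 3524578, 5702887, 9227465, 14930352, 24157817, 39088169, 63245986, 102334155, 165580141, 267914296, 433494437, 701408733, 1134903170, 1836311903, 2971215073, 4807526976, 7778742049, 12586269025, 20365011074, 32951280099, 53316291173, 86267571272, 139583862445
F(55) = 139583862445


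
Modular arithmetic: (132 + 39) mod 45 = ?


132 + 39 = 171
171 mod 45 = 36


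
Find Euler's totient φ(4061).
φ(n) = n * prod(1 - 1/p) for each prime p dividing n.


4061 = 31 × 131
Prime factors: 31, 131
φ(4061) = 4061 × (1-1/31) × (1-1/131)
= 4061 × 30/31 × 130/131 = 3900

φ(4061) = 3900


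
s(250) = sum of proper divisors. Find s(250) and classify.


Proper divisors: 1, 2, 5, 10, 25, 50, 125
Sum = 1 + 2 + 5 + 10 + 25 + 50 + 125 = 218
218 < 250 → deficient

s(250) = 218 (deficient)


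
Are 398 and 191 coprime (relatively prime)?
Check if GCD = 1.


Euclidean algorithm:
398 = 2 * 191 + 16
191 = 11 * 16 + 15
16 = 1 * 15 + 1
15 = 15 * 1 + 0
GCD(398, 191) = 1

Yes, coprime (GCD = 1)


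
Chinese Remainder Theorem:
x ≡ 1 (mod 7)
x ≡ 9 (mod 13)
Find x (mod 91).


M = 7*13 = 91
M1 = M/7 = 13, M2 = M/13 = 7
M1^(-1) mod 7 = 6, M2^(-1) mod 13 = 2
x = 1*13*6 + 9*7*2 = 204
204 mod 91 = 22
Check: 22 mod 7 = 1 ✓, 22 mod 13 = 9 ✓

x ≡ 22 (mod 91)


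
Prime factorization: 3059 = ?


3059 / 7 = 437
437 / 19 = 23
23 / 23 = 1
3059 = 7 × 19 × 23


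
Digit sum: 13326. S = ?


1 + 3 + 3 + 2 + 6 = 15


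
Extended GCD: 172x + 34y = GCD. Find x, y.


Tabular extended Euclidean (each row: r = 172*s + 34*t):
r=172, s=1, t=0
r=34, s=0, t=1
q=5: r=2, s=1, t=-5   [172*(1) + 34*(-5) = 2]
q=17: r=0, s=-17, t=86   [172*(-17) + 34*(86) = 0]
GCD = 2; from the row with r=2: x=1, y=-5
Check: 172*(1) + 34*(-5) = 172 - 170 = 2

GCD = 2, x = 1, y = -5


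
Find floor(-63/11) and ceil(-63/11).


-63/11 = -5.7273
floor = -6
ceil = -5

floor = -6, ceil = -5


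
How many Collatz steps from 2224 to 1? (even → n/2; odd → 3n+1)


2224 → 1112 → 556 → 278 → 139 → 418 → 209 → 628 → 314 → 157 → 472 → 236 → 118 → 59 → 178 → 89 → 268 → 134 → 67 → 202 → 101 → 304 → 152 → 76 → 38 → 19 → 58 → 29 → 88 → 44 → 22 → 11 → 34 → 17 → 52 → 26 → 13 → 40 → 20 → 10 → 5 → 16 → 8 → 4 → 2 → 1
Total steps = 45

45 steps


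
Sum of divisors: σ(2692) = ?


Divisors of 2692: 1, 2, 4, 673, 1346, 2692
Sum = 1 + 2 + 4 + 673 + 1346 + 2692 = 4718

σ(2692) = 4718


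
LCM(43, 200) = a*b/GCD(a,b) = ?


GCD(43, 200) = 1
LCM = 43*200/1 = 8600/1 = 8600

LCM = 8600


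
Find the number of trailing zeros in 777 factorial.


floor(777/5) = 155
floor(777/25) = 31
floor(777/125) = 6
floor(777/625) = 1
Total = 193

193 trailing zeros


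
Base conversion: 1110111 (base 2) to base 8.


1110111 (base 2) = 119 (decimal)
119 (decimal) = 167 (base 8)


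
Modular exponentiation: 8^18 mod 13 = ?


8^1 mod 13 = 8
8^2 mod 13 = 12
8^3 mod 13 = 5
8^4 mod 13 = 1
8^5 mod 13 = 8
8^6 mod 13 = 12
8^7 mod 13 = 5
8^8 mod 13 = 1
8^9 mod 13 = 8
8^10 mod 13 = 12
8^11 mod 13 = 5
8^12 mod 13 = 1
8^13 mod 13 = 8
8^14 mod 13 = 12
8^15 mod 13 = 5
8^16 mod 13 = 1
8^17 mod 13 = 8
8^18 mod 13 = 12


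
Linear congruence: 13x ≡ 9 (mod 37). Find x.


GCD(13, 37) = 1, unique solution
a^(-1) mod 37 = 20
x = 20 * 9 mod 37 = 32

x ≡ 32 (mod 37)


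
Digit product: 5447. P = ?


5 × 4 × 4 × 7 = 560


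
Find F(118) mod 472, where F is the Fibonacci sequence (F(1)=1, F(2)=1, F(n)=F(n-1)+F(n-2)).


F(k) mod 472 for k=1..118:
1, 1, 2, 3, 5, 8, 13, 21, 34, 55, 89, 144, 233, 377, 138, 43, 181, 224, 405, 157, 90, 247, 337, 112, 449, 89, 66, 155, 221, 376, 125, 29, 154, 183, 337, 48, 385, 433, 346, 307, 181, 16, 197, 213, 410, 151, 89, 240, 329, 97, 426, 51, 5, 56, 61, 117, 178, 295, 1, 296, 297, 121, 418, 67, 13, 80, 93, 173, 266, 439, 233, 200, 433, 161, 122, 283, 405, 216, 149, 365, 42, 407, 449, 384, 361, 273, 162, 435, 125, 88, 213, 301, 42, 343, 385, 256, 169, 425, 122, 75, 197, 272, 469, 269, 266, 63, 329, 392, 249, 169, 418, 115, 61, 176, 237, 413, 178, 119
F(118) mod 472 = 119


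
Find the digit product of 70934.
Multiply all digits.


7 × 0 × 9 × 3 × 4 = 0


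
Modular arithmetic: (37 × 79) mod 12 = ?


37 × 79 = 2923
2923 mod 12 = 7


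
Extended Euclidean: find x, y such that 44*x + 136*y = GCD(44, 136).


Tabular extended Euclidean (each row: r = 44*s + 136*t):
r=44, s=1, t=0
r=136, s=0, t=1
q=0: r=44, s=1, t=0   [44*(1) + 136*(0) = 44]
q=3: r=4, s=-3, t=1   [44*(-3) + 136*(1) = 4]
q=11: r=0, s=34, t=-11   [44*(34) + 136*(-11) = 0]
GCD = 4; from the row with r=4: x=-3, y=1
Check: 44*(-3) + 136*(1) = -132 + 136 = 4

GCD = 4, x = -3, y = 1


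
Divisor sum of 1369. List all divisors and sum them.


Divisors of 1369: 1, 37, 1369
Sum = 1 + 37 + 1369 = 1407

σ(1369) = 1407


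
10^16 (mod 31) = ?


10^1 mod 31 = 10
10^2 mod 31 = 7
10^3 mod 31 = 8
10^4 mod 31 = 18
10^5 mod 31 = 25
10^6 mod 31 = 2
10^7 mod 31 = 20
10^8 mod 31 = 14
10^9 mod 31 = 16
10^10 mod 31 = 5
10^11 mod 31 = 19
10^12 mod 31 = 4
10^13 mod 31 = 9
10^14 mod 31 = 28
10^15 mod 31 = 1
10^16 mod 31 = 10


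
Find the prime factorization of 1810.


1810 / 2 = 905
905 / 5 = 181
181 / 181 = 1
1810 = 2 × 5 × 181


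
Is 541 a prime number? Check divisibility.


Check divisors up to sqrt(541) = 23.2594
No divisors found.
541 is prime.

Yes, 541 is prime


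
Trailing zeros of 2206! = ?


floor(2206/5) = 441
floor(2206/25) = 88
floor(2206/125) = 17
floor(2206/625) = 3
Total = 549

549 trailing zeros


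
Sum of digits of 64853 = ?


6 + 4 + 8 + 5 + 3 = 26


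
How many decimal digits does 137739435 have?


137739435 has 9 digits in base 10
floor(log10(137739435)) + 1 = floor(8.1391) + 1 = 9

9 digits (base 10)


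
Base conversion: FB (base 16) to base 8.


FB (base 16) = 251 (decimal)
251 (decimal) = 373 (base 8)


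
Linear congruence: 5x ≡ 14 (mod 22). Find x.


GCD(5, 22) = 1, unique solution
a^(-1) mod 22 = 9
x = 9 * 14 mod 22 = 16

x ≡ 16 (mod 22)


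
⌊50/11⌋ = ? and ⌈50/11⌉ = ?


50/11 = 4.5455
floor = 4
ceil = 5

floor = 4, ceil = 5


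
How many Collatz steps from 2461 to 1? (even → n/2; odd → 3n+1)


2461 → 7384 → 3692 → 1846 → 923 → 2770 → 1385 → 4156 → 2078 → 1039 → 3118 → 1559 → 4678 → 2339 → 7018 → 3509 → 10528 → 5264 → 2632 → 1316 → 658 → 329 → 988 → 494 → 247 → 742 → 371 → 1114 → 557 → 1672 → 836 → 418 → 209 → 628 → 314 → 157 → 472 → 236 → 118 → 59 → 178 → 89 → 268 → 134 → 67 → 202 → 101 → 304 → 152 → 76 → 38 → 19 → 58 → 29 → 88 → 44 → 22 → 11 → 34 → 17 → 52 → 26 → 13 → 40 → 20 → 10 → 5 → 16 → 8 → 4 → 2 → 1
Total steps = 71

71 steps


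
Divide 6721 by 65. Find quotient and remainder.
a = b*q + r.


6721 = 65 * 103 + 26
Check: 6695 + 26 = 6721

q = 103, r = 26


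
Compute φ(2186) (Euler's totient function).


2186 = 2 × 1093
Prime factors: 2, 1093
φ(2186) = 2186 × (1-1/2) × (1-1/1093)
= 2186 × 1/2 × 1092/1093 = 1092

φ(2186) = 1092


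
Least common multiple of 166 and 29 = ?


GCD(166, 29) = 1
LCM = 166*29/1 = 4814/1 = 4814

LCM = 4814


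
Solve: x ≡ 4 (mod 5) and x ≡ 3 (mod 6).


M = 5*6 = 30
M1 = M/5 = 6, M2 = M/6 = 5
M1^(-1) mod 5 = 1, M2^(-1) mod 6 = 5
x = 4*6*1 + 3*5*5 = 99
99 mod 30 = 9
Check: 9 mod 5 = 4 ✓, 9 mod 6 = 3 ✓

x ≡ 9 (mod 30)


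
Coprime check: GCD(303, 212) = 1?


Euclidean algorithm:
303 = 1 * 212 + 91
212 = 2 * 91 + 30
91 = 3 * 30 + 1
30 = 30 * 1 + 0
GCD(303, 212) = 1

Yes, coprime (GCD = 1)


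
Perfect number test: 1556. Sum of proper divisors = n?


Proper divisors of 1556: 1, 2, 4, 389, 778
Sum = 1 + 2 + 4 + 389 + 778 = 1174

No, 1556 is not perfect (1174 ≠ 1556)


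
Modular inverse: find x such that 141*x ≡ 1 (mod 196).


Use the extended Euclidean algorithm on (196, 141); each row r = 196*s + 141*t:
r=196, s=1, t=0
r=141, s=0, t=1
q=1: r=55, s=1, t=-1   [196*(1) + 141*(-1) = 55]
q=2: r=31, s=-2, t=3   [196*(-2) + 141*(3) = 31]
q=1: r=24, s=3, t=-4   [196*(3) + 141*(-4) = 24]
q=1: r=7, s=-5, t=7   [196*(-5) + 141*(7) = 7]
q=3: r=3, s=18, t=-25   [196*(18) + 141*(-25) = 3]
q=2: r=1, s=-41, t=57   [196*(-41) + 141*(57) = 1]
q=3: r=0, s=141, t=-196   [196*(141) + 141*(-196) = 0]
GCD = 1 with t = 57, so 141*(57) ≡ 1 (mod 196)
Inverse = 57 mod 196 = 57
Check: 141 * 57 = 8037 ≡ 1 (mod 196)

141^(-1) ≡ 57 (mod 196)


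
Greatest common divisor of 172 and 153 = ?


172 = 1 * 153 + 19
153 = 8 * 19 + 1
19 = 19 * 1 + 0
GCD = 1


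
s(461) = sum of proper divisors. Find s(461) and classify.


Proper divisors: 1
Sum = 1 = 1
1 < 461 → deficient

s(461) = 1 (deficient)


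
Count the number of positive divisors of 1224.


1224 = 2^3 × 3^2 × 17^1
d(1224) = (3+1) × (2+1) × (1+1) = 24

24 divisors


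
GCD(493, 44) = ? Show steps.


493 = 11 * 44 + 9
44 = 4 * 9 + 8
9 = 1 * 8 + 1
8 = 8 * 1 + 0
GCD = 1


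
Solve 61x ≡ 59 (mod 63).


GCD(61, 63) = 1, unique solution
a^(-1) mod 63 = 31
x = 31 * 59 mod 63 = 2

x ≡ 2 (mod 63)


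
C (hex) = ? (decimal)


C (base 16) = 12 (decimal)
12 (decimal) = 12 (base 10)


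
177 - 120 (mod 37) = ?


177 - 120 = 57
57 mod 37 = 20


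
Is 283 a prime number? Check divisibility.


Check divisors up to sqrt(283) = 16.8226
No divisors found.
283 is prime.

Yes, 283 is prime


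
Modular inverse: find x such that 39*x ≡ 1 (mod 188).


Use the extended Euclidean algorithm on (188, 39); each row r = 188*s + 39*t:
r=188, s=1, t=0
r=39, s=0, t=1
q=4: r=32, s=1, t=-4   [188*(1) + 39*(-4) = 32]
q=1: r=7, s=-1, t=5   [188*(-1) + 39*(5) = 7]
q=4: r=4, s=5, t=-24   [188*(5) + 39*(-24) = 4]
q=1: r=3, s=-6, t=29   [188*(-6) + 39*(29) = 3]
q=1: r=1, s=11, t=-53   [188*(11) + 39*(-53) = 1]
q=3: r=0, s=-39, t=188   [188*(-39) + 39*(188) = 0]
GCD = 1 with t = -53, so 39*(-53) ≡ 1 (mod 188)
Inverse = -53 mod 188 = 135
Check: 39 * 135 = 5265 ≡ 1 (mod 188)

39^(-1) ≡ 135 (mod 188)


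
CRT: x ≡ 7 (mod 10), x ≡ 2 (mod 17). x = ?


M = 10*17 = 170
M1 = M/10 = 17, M2 = M/17 = 10
M1^(-1) mod 10 = 3, M2^(-1) mod 17 = 12
x = 7*17*3 + 2*10*12 = 597
597 mod 170 = 87
Check: 87 mod 10 = 7 ✓, 87 mod 17 = 2 ✓

x ≡ 87 (mod 170)


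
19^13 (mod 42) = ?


19^1 mod 42 = 19
19^2 mod 42 = 25
19^3 mod 42 = 13
19^4 mod 42 = 37
19^5 mod 42 = 31
19^6 mod 42 = 1
19^7 mod 42 = 19
19^8 mod 42 = 25
19^9 mod 42 = 13
19^10 mod 42 = 37
19^11 mod 42 = 31
19^12 mod 42 = 1
19^13 mod 42 = 19


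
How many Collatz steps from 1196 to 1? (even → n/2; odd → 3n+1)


1196 → 598 → 299 → 898 → 449 → 1348 → 674 → 337 → 1012 → 506 → 253 → 760 → 380 → 190 → 95 → 286 → 143 → 430 → 215 → 646 → 323 → 970 → 485 → 1456 → 728 → 364 → 182 → 91 → 274 → 137 → 412 → 206 → 103 → 310 → 155 → 466 → 233 → 700 → 350 → 175 → 526 → 263 → 790 → 395 → 1186 → 593 → 1780 → 890 → 445 → 1336 → 668 → 334 → 167 → 502 → 251 → 754 → 377 → 1132 → 566 → 283 → 850 → 425 → 1276 → 638 → 319 → 958 → 479 → 1438 → 719 → 2158 → 1079 → 3238 → 1619 → 4858 → 2429 → 7288 → 3644 → 1822 → 911 → 2734 → 1367 → 4102 → 2051 → 6154 → 3077 → 9232 → 4616 → 2308 → 1154 → 577 → 1732 → 866 → 433 → 1300 → 650 → 325 → 976 → 488 → 244 → 122 → 61 → 184 → 92 → 46 → 23 → 70 → 35 → 106 → 53 → 160 → 80 → 40 → 20 → 10 → 5 → 16 → 8 → 4 → 2 → 1
Total steps = 119

119 steps


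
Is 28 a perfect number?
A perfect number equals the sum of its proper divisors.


Proper divisors of 28: 1, 2, 4, 7, 14
Sum = 1 + 2 + 4 + 7 + 14 = 28

Yes, 28 is perfect (28 = 28)


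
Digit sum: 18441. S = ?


1 + 8 + 4 + 4 + 1 = 18


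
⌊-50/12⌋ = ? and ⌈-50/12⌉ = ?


-50/12 = -4.1667
floor = -5
ceil = -4

floor = -5, ceil = -4


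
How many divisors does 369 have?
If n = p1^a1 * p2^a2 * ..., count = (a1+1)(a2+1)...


369 = 3^2 × 41^1
d(369) = (2+1) × (1+1) = 6

6 divisors


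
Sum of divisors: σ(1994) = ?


Divisors of 1994: 1, 2, 997, 1994
Sum = 1 + 2 + 997 + 1994 = 2994

σ(1994) = 2994


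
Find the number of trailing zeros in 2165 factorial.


floor(2165/5) = 433
floor(2165/25) = 86
floor(2165/125) = 17
floor(2165/625) = 3
Total = 539

539 trailing zeros


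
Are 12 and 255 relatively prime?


Euclidean algorithm:
255 = 21 * 12 + 3
12 = 4 * 3 + 0
GCD(12, 255) = 3

No, not coprime (GCD = 3)


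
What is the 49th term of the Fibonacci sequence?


Sequence: 1, 1, 2, 3, 5, 8, 13, 21, 34, 55, 89, 144, 233, 377, 610, 987, 1597, 2584, 4181, 6765, 10946, 17711, 28657, 46368, 75025, 121393, 196418, 317811, 514229, 832040, 1346269, 2178309, 3524578, 5702887, 9227465, 14930352, 24157817, 39088169, 63245986, 102334155, 165580141, 267914296, 433494437, 701408733, 1134903170, 1836311903, 2971215073, 4807526976, 7778742049
F(49) = 7778742049


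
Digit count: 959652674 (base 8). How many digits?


959652674 in base 8 = 7114621502
Number of digits = 10

10 digits (base 8)


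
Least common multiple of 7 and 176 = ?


GCD(7, 176) = 1
LCM = 7*176/1 = 1232/1 = 1232

LCM = 1232


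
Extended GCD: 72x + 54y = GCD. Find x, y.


Tabular extended Euclidean (each row: r = 72*s + 54*t):
r=72, s=1, t=0
r=54, s=0, t=1
q=1: r=18, s=1, t=-1   [72*(1) + 54*(-1) = 18]
q=3: r=0, s=-3, t=4   [72*(-3) + 54*(4) = 0]
GCD = 18; from the row with r=18: x=1, y=-1
Check: 72*(1) + 54*(-1) = 72 - 54 = 18

GCD = 18, x = 1, y = -1


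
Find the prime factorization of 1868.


1868 / 2 = 934
934 / 2 = 467
467 / 467 = 1
1868 = 2^2 × 467


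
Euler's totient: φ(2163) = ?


2163 = 3 × 7 × 103
Prime factors: 3, 7, 103
φ(2163) = 2163 × (1-1/3) × (1-1/7) × (1-1/103)
= 2163 × 2/3 × 6/7 × 102/103 = 1224

φ(2163) = 1224


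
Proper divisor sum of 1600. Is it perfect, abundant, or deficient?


Proper divisors: 1, 2, 4, 5, 8, 10, 16, 20, 25, 32, 40, 50, 64, 80, 100, 160, 200, 320, 400, 800
Sum = 1 + 2 + 4 + 5 + 8 + 10 + 16 + 20 + 25 + 32 + 40 + 50 + 64 + 80 + 100 + 160 + 200 + 320 + 400 + 800 = 2337
2337 > 1600 → abundant

s(1600) = 2337 (abundant)


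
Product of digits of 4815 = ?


4 × 8 × 1 × 5 = 160


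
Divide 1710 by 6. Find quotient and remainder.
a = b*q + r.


1710 = 6 * 285 + 0
Check: 1710 + 0 = 1710

q = 285, r = 0


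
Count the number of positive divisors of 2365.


2365 = 5^1 × 11^1 × 43^1
d(2365) = (1+1) × (1+1) × (1+1) = 8

8 divisors


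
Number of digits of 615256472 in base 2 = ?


615256472 in base 2 = 100100101011000001000110011000
Number of digits = 30

30 digits (base 2)


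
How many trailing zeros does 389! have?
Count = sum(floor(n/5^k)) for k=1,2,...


floor(389/5) = 77
floor(389/25) = 15
floor(389/125) = 3
Total = 95

95 trailing zeros


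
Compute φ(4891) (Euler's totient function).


4891 = 67 × 73
Prime factors: 67, 73
φ(4891) = 4891 × (1-1/67) × (1-1/73)
= 4891 × 66/67 × 72/73 = 4752

φ(4891) = 4752


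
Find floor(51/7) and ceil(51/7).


51/7 = 7.2857
floor = 7
ceil = 8

floor = 7, ceil = 8


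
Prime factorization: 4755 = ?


4755 / 3 = 1585
1585 / 5 = 317
317 / 317 = 1
4755 = 3 × 5 × 317


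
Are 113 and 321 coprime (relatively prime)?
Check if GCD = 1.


Euclidean algorithm:
321 = 2 * 113 + 95
113 = 1 * 95 + 18
95 = 5 * 18 + 5
18 = 3 * 5 + 3
5 = 1 * 3 + 2
3 = 1 * 2 + 1
2 = 2 * 1 + 0
GCD(113, 321) = 1

Yes, coprime (GCD = 1)


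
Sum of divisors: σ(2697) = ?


Divisors of 2697: 1, 3, 29, 31, 87, 93, 899, 2697
Sum = 1 + 3 + 29 + 31 + 87 + 93 + 899 + 2697 = 3840

σ(2697) = 3840


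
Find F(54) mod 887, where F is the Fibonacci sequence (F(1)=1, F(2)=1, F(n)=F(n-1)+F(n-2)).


F(k) mod 887 for k=1..54:
1, 1, 2, 3, 5, 8, 13, 21, 34, 55, 89, 144, 233, 377, 610, 100, 710, 810, 633, 556, 302, 858, 273, 244, 517, 761, 391, 265, 656, 34, 690, 724, 527, 364, 4, 368, 372, 740, 225, 78, 303, 381, 684, 178, 862, 153, 128, 281, 409, 690, 212, 15, 227, 242
F(54) mod 887 = 242


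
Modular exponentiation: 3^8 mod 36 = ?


3^1 mod 36 = 3
3^2 mod 36 = 9
3^3 mod 36 = 27
3^4 mod 36 = 9
3^5 mod 36 = 27
3^6 mod 36 = 9
3^7 mod 36 = 27
3^8 mod 36 = 9


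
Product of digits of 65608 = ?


6 × 5 × 6 × 0 × 8 = 0


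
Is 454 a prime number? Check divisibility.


454 / 2 = 227 (exact division)
454 is NOT prime.

No, 454 is not prime


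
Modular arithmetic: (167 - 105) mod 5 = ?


167 - 105 = 62
62 mod 5 = 2


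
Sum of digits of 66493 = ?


6 + 6 + 4 + 9 + 3 = 28


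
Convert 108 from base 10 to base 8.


108 (base 10) = 108 (decimal)
108 (decimal) = 154 (base 8)


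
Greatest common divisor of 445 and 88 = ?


445 = 5 * 88 + 5
88 = 17 * 5 + 3
5 = 1 * 3 + 2
3 = 1 * 2 + 1
2 = 2 * 1 + 0
GCD = 1


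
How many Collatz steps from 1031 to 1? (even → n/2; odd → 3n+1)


1031 → 3094 → 1547 → 4642 → 2321 → 6964 → 3482 → 1741 → 5224 → 2612 → 1306 → 653 → 1960 → 980 → 490 → 245 → 736 → 368 → 184 → 92 → 46 → 23 → 70 → 35 → 106 → 53 → 160 → 80 → 40 → 20 → 10 → 5 → 16 → 8 → 4 → 2 → 1
Total steps = 36

36 steps


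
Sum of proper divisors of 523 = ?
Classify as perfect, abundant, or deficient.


Proper divisors: 1
Sum = 1 = 1
1 < 523 → deficient

s(523) = 1 (deficient)


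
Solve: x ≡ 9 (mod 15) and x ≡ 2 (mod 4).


M = 15*4 = 60
M1 = M/15 = 4, M2 = M/4 = 15
M1^(-1) mod 15 = 4, M2^(-1) mod 4 = 3
x = 9*4*4 + 2*15*3 = 234
234 mod 60 = 54
Check: 54 mod 15 = 9 ✓, 54 mod 4 = 2 ✓

x ≡ 54 (mod 60)


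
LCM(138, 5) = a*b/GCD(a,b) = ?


GCD(138, 5) = 1
LCM = 138*5/1 = 690/1 = 690

LCM = 690


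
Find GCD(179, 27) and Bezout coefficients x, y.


Tabular extended Euclidean (each row: r = 179*s + 27*t):
r=179, s=1, t=0
r=27, s=0, t=1
q=6: r=17, s=1, t=-6   [179*(1) + 27*(-6) = 17]
q=1: r=10, s=-1, t=7   [179*(-1) + 27*(7) = 10]
q=1: r=7, s=2, t=-13   [179*(2) + 27*(-13) = 7]
q=1: r=3, s=-3, t=20   [179*(-3) + 27*(20) = 3]
q=2: r=1, s=8, t=-53   [179*(8) + 27*(-53) = 1]
q=3: r=0, s=-27, t=179   [179*(-27) + 27*(179) = 0]
GCD = 1; from the row with r=1: x=8, y=-53
Check: 179*(8) + 27*(-53) = 1432 - 1431 = 1

GCD = 1, x = 8, y = -53


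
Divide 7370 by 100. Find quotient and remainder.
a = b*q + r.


7370 = 100 * 73 + 70
Check: 7300 + 70 = 7370

q = 73, r = 70


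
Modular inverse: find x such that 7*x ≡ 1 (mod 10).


Use the extended Euclidean algorithm on (10, 7); each row r = 10*s + 7*t:
r=10, s=1, t=0
r=7, s=0, t=1
q=1: r=3, s=1, t=-1   [10*(1) + 7*(-1) = 3]
q=2: r=1, s=-2, t=3   [10*(-2) + 7*(3) = 1]
q=3: r=0, s=7, t=-10   [10*(7) + 7*(-10) = 0]
GCD = 1 with t = 3, so 7*(3) ≡ 1 (mod 10)
Inverse = 3 mod 10 = 3
Check: 7 * 3 = 21 ≡ 1 (mod 10)

7^(-1) ≡ 3 (mod 10)


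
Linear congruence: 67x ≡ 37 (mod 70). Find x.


GCD(67, 70) = 1, unique solution
a^(-1) mod 70 = 23
x = 23 * 37 mod 70 = 11

x ≡ 11 (mod 70)


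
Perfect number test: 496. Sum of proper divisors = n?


Proper divisors of 496: 1, 2, 4, 8, 16, 31, 62, 124, 248
Sum = 1 + 2 + 4 + 8 + 16 + 31 + 62 + 124 + 248 = 496

Yes, 496 is perfect (496 = 496)


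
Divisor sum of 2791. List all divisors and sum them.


Divisors of 2791: 1, 2791
Sum = 1 + 2791 = 2792

σ(2791) = 2792


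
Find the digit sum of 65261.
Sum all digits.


6 + 5 + 2 + 6 + 1 = 20


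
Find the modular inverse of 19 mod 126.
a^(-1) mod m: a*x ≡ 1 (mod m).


Use the extended Euclidean algorithm on (126, 19); each row r = 126*s + 19*t:
r=126, s=1, t=0
r=19, s=0, t=1
q=6: r=12, s=1, t=-6   [126*(1) + 19*(-6) = 12]
q=1: r=7, s=-1, t=7   [126*(-1) + 19*(7) = 7]
q=1: r=5, s=2, t=-13   [126*(2) + 19*(-13) = 5]
q=1: r=2, s=-3, t=20   [126*(-3) + 19*(20) = 2]
q=2: r=1, s=8, t=-53   [126*(8) + 19*(-53) = 1]
q=2: r=0, s=-19, t=126   [126*(-19) + 19*(126) = 0]
GCD = 1 with t = -53, so 19*(-53) ≡ 1 (mod 126)
Inverse = -53 mod 126 = 73
Check: 19 * 73 = 1387 ≡ 1 (mod 126)

19^(-1) ≡ 73 (mod 126)


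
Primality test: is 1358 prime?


1358 / 2 = 679 (exact division)
1358 is NOT prime.

No, 1358 is not prime


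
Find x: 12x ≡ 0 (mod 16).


GCD(12, 16) = 4 divides 0
Divide: 3x ≡ 0 (mod 4)
x ≡ 0 (mod 4)


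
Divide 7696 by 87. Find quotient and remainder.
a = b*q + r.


7696 = 87 * 88 + 40
Check: 7656 + 40 = 7696

q = 88, r = 40


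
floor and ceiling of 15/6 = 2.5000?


15/6 = 2.5000
floor = 2
ceil = 3

floor = 2, ceil = 3


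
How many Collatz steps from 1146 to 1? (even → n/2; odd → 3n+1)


1146 → 573 → 1720 → 860 → 430 → 215 → 646 → 323 → 970 → 485 → 1456 → 728 → 364 → 182 → 91 → 274 → 137 → 412 → 206 → 103 → 310 → 155 → 466 → 233 → 700 → 350 → 175 → 526 → 263 → 790 → 395 → 1186 → 593 → 1780 → 890 → 445 → 1336 → 668 → 334 → 167 → 502 → 251 → 754 → 377 → 1132 → 566 → 283 → 850 → 425 → 1276 → 638 → 319 → 958 → 479 → 1438 → 719 → 2158 → 1079 → 3238 → 1619 → 4858 → 2429 → 7288 → 3644 → 1822 → 911 → 2734 → 1367 → 4102 → 2051 → 6154 → 3077 → 9232 → 4616 → 2308 → 1154 → 577 → 1732 → 866 → 433 → 1300 → 650 → 325 → 976 → 488 → 244 → 122 → 61 → 184 → 92 → 46 → 23 → 70 → 35 → 106 → 53 → 160 → 80 → 40 → 20 → 10 → 5 → 16 → 8 → 4 → 2 → 1
Total steps = 106

106 steps


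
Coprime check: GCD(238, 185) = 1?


Euclidean algorithm:
238 = 1 * 185 + 53
185 = 3 * 53 + 26
53 = 2 * 26 + 1
26 = 26 * 1 + 0
GCD(238, 185) = 1

Yes, coprime (GCD = 1)


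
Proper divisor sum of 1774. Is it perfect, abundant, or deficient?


Proper divisors: 1, 2, 887
Sum = 1 + 2 + 887 = 890
890 < 1774 → deficient

s(1774) = 890 (deficient)


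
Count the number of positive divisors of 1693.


1693 = 1693^1
d(1693) = (1+1) = 2

2 divisors


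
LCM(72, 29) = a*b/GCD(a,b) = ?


GCD(72, 29) = 1
LCM = 72*29/1 = 2088/1 = 2088

LCM = 2088


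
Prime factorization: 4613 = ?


4613 / 7 = 659
659 / 659 = 1
4613 = 7 × 659


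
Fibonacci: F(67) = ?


Sequence: 1, 1, 2, 3, 5, 8, 13, 21, 34, 55, 89, 144, 233, 377, 610, 987, 1597, 2584, 4181, 6765, 10946, 17711, 28657, 46368, 75025, 121393, 196418, 317811, 514229, 832040, 1346269, 2178309, 3524578, 5702887, 9227465, 14930352, 24157817, 39088169, 63245986, 102334155, 165580141, 267914296, 433494437, 701408733, 1134903170, 1836311903, 2971215073, 4807526976, 7778742049, 12586269025, 20365011074, 32951280099, 53316291173, 86267571272, 139583862445, 225851433717, 365435296162, 591286729879, 956722026041, 1548008755920, 2504730781961, 4052739537881, 6557470319842, 10610209857723, 17167680177565, 27777890035288, 44945570212853
F(67) = 44945570212853


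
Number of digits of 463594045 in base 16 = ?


463594045 in base 16 = 1BA1E23D
Number of digits = 8

8 digits (base 16)


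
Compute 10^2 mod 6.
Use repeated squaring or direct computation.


10^1 mod 6 = 4
10^2 mod 6 = 4


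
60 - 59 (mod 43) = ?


60 - 59 = 1
1 mod 43 = 1


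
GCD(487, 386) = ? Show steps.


487 = 1 * 386 + 101
386 = 3 * 101 + 83
101 = 1 * 83 + 18
83 = 4 * 18 + 11
18 = 1 * 11 + 7
11 = 1 * 7 + 4
7 = 1 * 4 + 3
4 = 1 * 3 + 1
3 = 3 * 1 + 0
GCD = 1


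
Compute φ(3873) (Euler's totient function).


3873 = 3 × 1291
Prime factors: 3, 1291
φ(3873) = 3873 × (1-1/3) × (1-1/1291)
= 3873 × 2/3 × 1290/1291 = 2580

φ(3873) = 2580


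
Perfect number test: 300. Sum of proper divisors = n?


Proper divisors of 300: 1, 2, 3, 4, 5, 6, 10, 12, 15, 20, 25, 30, 50, 60, 75, 100, 150
Sum = 1 + 2 + 3 + 4 + 5 + 6 + 10 + 12 + 15 + 20 + 25 + 30 + 50 + 60 + 75 + 100 + 150 = 568

No, 300 is not perfect (568 ≠ 300)


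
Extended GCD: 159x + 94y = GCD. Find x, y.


Tabular extended Euclidean (each row: r = 159*s + 94*t):
r=159, s=1, t=0
r=94, s=0, t=1
q=1: r=65, s=1, t=-1   [159*(1) + 94*(-1) = 65]
q=1: r=29, s=-1, t=2   [159*(-1) + 94*(2) = 29]
q=2: r=7, s=3, t=-5   [159*(3) + 94*(-5) = 7]
q=4: r=1, s=-13, t=22   [159*(-13) + 94*(22) = 1]
q=7: r=0, s=94, t=-159   [159*(94) + 94*(-159) = 0]
GCD = 1; from the row with r=1: x=-13, y=22
Check: 159*(-13) + 94*(22) = -2067 + 2068 = 1

GCD = 1, x = -13, y = 22


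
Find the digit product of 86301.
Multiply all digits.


8 × 6 × 3 × 0 × 1 = 0


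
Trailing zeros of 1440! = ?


floor(1440/5) = 288
floor(1440/25) = 57
floor(1440/125) = 11
floor(1440/625) = 2
Total = 358

358 trailing zeros


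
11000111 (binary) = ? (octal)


11000111 (base 2) = 199 (decimal)
199 (decimal) = 307 (base 8)


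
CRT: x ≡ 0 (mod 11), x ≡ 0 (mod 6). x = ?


M = 11*6 = 66
M1 = M/11 = 6, M2 = M/6 = 11
M1^(-1) mod 11 = 2, M2^(-1) mod 6 = 5
x = 0*6*2 + 0*11*5 = 0
0 mod 66 = 0
Check: 0 mod 11 = 0 ✓, 0 mod 6 = 0 ✓

x ≡ 0 (mod 66)


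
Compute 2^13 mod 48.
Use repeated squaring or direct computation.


2^1 mod 48 = 2
2^2 mod 48 = 4
2^3 mod 48 = 8
2^4 mod 48 = 16
2^5 mod 48 = 32
2^6 mod 48 = 16
2^7 mod 48 = 32
2^8 mod 48 = 16
2^9 mod 48 = 32
2^10 mod 48 = 16
2^11 mod 48 = 32
2^12 mod 48 = 16
2^13 mod 48 = 32


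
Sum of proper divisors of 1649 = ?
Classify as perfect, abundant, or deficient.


Proper divisors: 1, 17, 97
Sum = 1 + 17 + 97 = 115
115 < 1649 → deficient

s(1649) = 115 (deficient)


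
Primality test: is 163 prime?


Check divisors up to sqrt(163) = 12.7671
No divisors found.
163 is prime.

Yes, 163 is prime


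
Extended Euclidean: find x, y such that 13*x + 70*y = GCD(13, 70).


Tabular extended Euclidean (each row: r = 13*s + 70*t):
r=13, s=1, t=0
r=70, s=0, t=1
q=0: r=13, s=1, t=0   [13*(1) + 70*(0) = 13]
q=5: r=5, s=-5, t=1   [13*(-5) + 70*(1) = 5]
q=2: r=3, s=11, t=-2   [13*(11) + 70*(-2) = 3]
q=1: r=2, s=-16, t=3   [13*(-16) + 70*(3) = 2]
q=1: r=1, s=27, t=-5   [13*(27) + 70*(-5) = 1]
q=2: r=0, s=-70, t=13   [13*(-70) + 70*(13) = 0]
GCD = 1; from the row with r=1: x=27, y=-5
Check: 13*(27) + 70*(-5) = 351 - 350 = 1

GCD = 1, x = 27, y = -5


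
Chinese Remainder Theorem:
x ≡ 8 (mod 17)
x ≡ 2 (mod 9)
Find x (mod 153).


M = 17*9 = 153
M1 = M/17 = 9, M2 = M/9 = 17
M1^(-1) mod 17 = 2, M2^(-1) mod 9 = 8
x = 8*9*2 + 2*17*8 = 416
416 mod 153 = 110
Check: 110 mod 17 = 8 ✓, 110 mod 9 = 2 ✓

x ≡ 110 (mod 153)


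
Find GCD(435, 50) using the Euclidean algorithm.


435 = 8 * 50 + 35
50 = 1 * 35 + 15
35 = 2 * 15 + 5
15 = 3 * 5 + 0
GCD = 5


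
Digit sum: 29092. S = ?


2 + 9 + 0 + 9 + 2 = 22


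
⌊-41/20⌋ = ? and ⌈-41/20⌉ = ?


-41/20 = -2.0500
floor = -3
ceil = -2

floor = -3, ceil = -2


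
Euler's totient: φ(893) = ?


893 = 19 × 47
Prime factors: 19, 47
φ(893) = 893 × (1-1/19) × (1-1/47)
= 893 × 18/19 × 46/47 = 828

φ(893) = 828


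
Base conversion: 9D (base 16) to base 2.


9D (base 16) = 157 (decimal)
157 (decimal) = 10011101 (base 2)


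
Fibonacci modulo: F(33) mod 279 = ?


F(k) mod 279 for k=1..33:
1, 1, 2, 3, 5, 8, 13, 21, 34, 55, 89, 144, 233, 98, 52, 150, 202, 73, 275, 69, 65, 134, 199, 54, 253, 28, 2, 30, 32, 62, 94, 156, 250
F(33) mod 279 = 250


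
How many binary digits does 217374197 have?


217374197 in base 2 = 1100111101001101110111110101
Number of digits = 28

28 digits (base 2)


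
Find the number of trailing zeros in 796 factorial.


floor(796/5) = 159
floor(796/25) = 31
floor(796/125) = 6
floor(796/625) = 1
Total = 197

197 trailing zeros


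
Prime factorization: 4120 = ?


4120 / 2 = 2060
2060 / 2 = 1030
1030 / 2 = 515
515 / 5 = 103
103 / 103 = 1
4120 = 2^3 × 5 × 103


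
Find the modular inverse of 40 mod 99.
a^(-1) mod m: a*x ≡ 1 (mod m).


Use the extended Euclidean algorithm on (99, 40); each row r = 99*s + 40*t:
r=99, s=1, t=0
r=40, s=0, t=1
q=2: r=19, s=1, t=-2   [99*(1) + 40*(-2) = 19]
q=2: r=2, s=-2, t=5   [99*(-2) + 40*(5) = 2]
q=9: r=1, s=19, t=-47   [99*(19) + 40*(-47) = 1]
q=2: r=0, s=-40, t=99   [99*(-40) + 40*(99) = 0]
GCD = 1 with t = -47, so 40*(-47) ≡ 1 (mod 99)
Inverse = -47 mod 99 = 52
Check: 40 * 52 = 2080 ≡ 1 (mod 99)

40^(-1) ≡ 52 (mod 99)


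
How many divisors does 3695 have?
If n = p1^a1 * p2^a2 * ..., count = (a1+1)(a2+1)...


3695 = 5^1 × 739^1
d(3695) = (1+1) × (1+1) = 4

4 divisors


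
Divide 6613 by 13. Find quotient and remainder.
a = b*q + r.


6613 = 13 * 508 + 9
Check: 6604 + 9 = 6613

q = 508, r = 9


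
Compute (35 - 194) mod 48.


35 - 194 = -159
-159 mod 48 = 33


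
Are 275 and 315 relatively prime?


Euclidean algorithm:
315 = 1 * 275 + 40
275 = 6 * 40 + 35
40 = 1 * 35 + 5
35 = 7 * 5 + 0
GCD(275, 315) = 5

No, not coprime (GCD = 5)


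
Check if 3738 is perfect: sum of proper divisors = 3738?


Proper divisors of 3738: 1, 2, 3, 6, 7, 14, 21, 42, 89, 178, 267, 534, 623, 1246, 1869
Sum = 1 + 2 + 3 + 6 + 7 + 14 + 21 + 42 + 89 + 178 + 267 + 534 + 623 + 1246 + 1869 = 4902

No, 3738 is not perfect (4902 ≠ 3738)


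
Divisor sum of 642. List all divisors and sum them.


Divisors of 642: 1, 2, 3, 6, 107, 214, 321, 642
Sum = 1 + 2 + 3 + 6 + 107 + 214 + 321 + 642 = 1296

σ(642) = 1296


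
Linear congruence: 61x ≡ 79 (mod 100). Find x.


GCD(61, 100) = 1, unique solution
a^(-1) mod 100 = 41
x = 41 * 79 mod 100 = 39

x ≡ 39 (mod 100)


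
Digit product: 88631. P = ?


8 × 8 × 6 × 3 × 1 = 1152


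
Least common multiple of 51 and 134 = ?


GCD(51, 134) = 1
LCM = 51*134/1 = 6834/1 = 6834

LCM = 6834


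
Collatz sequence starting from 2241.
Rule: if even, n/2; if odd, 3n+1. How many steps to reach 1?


2241 → 6724 → 3362 → 1681 → 5044 → 2522 → 1261 → 3784 → 1892 → 946 → 473 → 1420 → 710 → 355 → 1066 → 533 → 1600 → 800 → 400 → 200 → 100 → 50 → 25 → 76 → 38 → 19 → 58 → 29 → 88 → 44 → 22 → 11 → 34 → 17 → 52 → 26 → 13 → 40 → 20 → 10 → 5 → 16 → 8 → 4 → 2 → 1
Total steps = 45

45 steps


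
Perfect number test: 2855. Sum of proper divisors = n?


Proper divisors of 2855: 1, 5, 571
Sum = 1 + 5 + 571 = 577

No, 2855 is not perfect (577 ≠ 2855)


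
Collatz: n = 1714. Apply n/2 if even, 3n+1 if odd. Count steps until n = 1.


1714 → 857 → 2572 → 1286 → 643 → 1930 → 965 → 2896 → 1448 → 724 → 362 → 181 → 544 → 272 → 136 → 68 → 34 → 17 → 52 → 26 → 13 → 40 → 20 → 10 → 5 → 16 → 8 → 4 → 2 → 1
Total steps = 29

29 steps


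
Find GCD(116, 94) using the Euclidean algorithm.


116 = 1 * 94 + 22
94 = 4 * 22 + 6
22 = 3 * 6 + 4
6 = 1 * 4 + 2
4 = 2 * 2 + 0
GCD = 2


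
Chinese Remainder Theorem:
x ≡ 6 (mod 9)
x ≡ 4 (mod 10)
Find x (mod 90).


M = 9*10 = 90
M1 = M/9 = 10, M2 = M/10 = 9
M1^(-1) mod 9 = 1, M2^(-1) mod 10 = 9
x = 6*10*1 + 4*9*9 = 384
384 mod 90 = 24
Check: 24 mod 9 = 6 ✓, 24 mod 10 = 4 ✓

x ≡ 24 (mod 90)


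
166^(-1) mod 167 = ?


Use the extended Euclidean algorithm on (167, 166); each row r = 167*s + 166*t:
r=167, s=1, t=0
r=166, s=0, t=1
q=1: r=1, s=1, t=-1   [167*(1) + 166*(-1) = 1]
q=166: r=0, s=-166, t=167   [167*(-166) + 166*(167) = 0]
GCD = 1 with t = -1, so 166*(-1) ≡ 1 (mod 167)
Inverse = -1 mod 167 = 166
Check: 166 * 166 = 27556 ≡ 1 (mod 167)

166^(-1) ≡ 166 (mod 167)


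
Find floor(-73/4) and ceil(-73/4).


-73/4 = -18.2500
floor = -19
ceil = -18

floor = -19, ceil = -18


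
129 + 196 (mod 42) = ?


129 + 196 = 325
325 mod 42 = 31


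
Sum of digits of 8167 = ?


8 + 1 + 6 + 7 = 22


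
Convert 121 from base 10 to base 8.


121 (base 10) = 121 (decimal)
121 (decimal) = 171 (base 8)


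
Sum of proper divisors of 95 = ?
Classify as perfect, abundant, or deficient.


Proper divisors: 1, 5, 19
Sum = 1 + 5 + 19 = 25
25 < 95 → deficient

s(95) = 25 (deficient)


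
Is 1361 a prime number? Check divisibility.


Check divisors up to sqrt(1361) = 36.8917
No divisors found.
1361 is prime.

Yes, 1361 is prime


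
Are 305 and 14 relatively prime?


Euclidean algorithm:
305 = 21 * 14 + 11
14 = 1 * 11 + 3
11 = 3 * 3 + 2
3 = 1 * 2 + 1
2 = 2 * 1 + 0
GCD(305, 14) = 1

Yes, coprime (GCD = 1)


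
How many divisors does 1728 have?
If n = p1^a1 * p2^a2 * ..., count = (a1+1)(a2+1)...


1728 = 2^6 × 3^3
d(1728) = (6+1) × (3+1) = 28

28 divisors


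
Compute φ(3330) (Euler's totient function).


3330 = 2 × 3^2 × 5 × 37
Prime factors: 2, 3, 5, 37
φ(3330) = 3330 × (1-1/2) × (1-1/3) × (1-1/5) × (1-1/37)
= 3330 × 1/2 × 2/3 × 4/5 × 36/37 = 864

φ(3330) = 864
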